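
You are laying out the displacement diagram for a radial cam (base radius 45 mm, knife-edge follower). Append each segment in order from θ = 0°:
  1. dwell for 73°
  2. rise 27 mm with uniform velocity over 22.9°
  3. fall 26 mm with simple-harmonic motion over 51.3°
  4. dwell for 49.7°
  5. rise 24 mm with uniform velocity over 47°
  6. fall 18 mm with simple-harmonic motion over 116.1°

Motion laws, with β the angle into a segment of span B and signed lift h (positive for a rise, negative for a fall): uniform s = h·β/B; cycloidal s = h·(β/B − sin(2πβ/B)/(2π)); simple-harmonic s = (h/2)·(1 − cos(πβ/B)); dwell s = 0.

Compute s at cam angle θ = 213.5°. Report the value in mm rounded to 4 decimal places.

seg 1 [0°–73°] dwell: s stays 0.0000
seg 2 [73°–95.9°] uniform, h=27: full span → s += 27 → s = 27.0000
seg 3 [95.9°–147.2°] simple-harmonic, h=-26: full span → s += -26 → s = 1.0000
seg 4 [147.2°–196.9°] dwell: s stays 1.0000
seg 5 [196.9°–243.9°] uniform, h=24: θ=213.5° here. β=16.6, B=47. 24·16.6/47 = 8.4766 → s = 9.4766

9.4766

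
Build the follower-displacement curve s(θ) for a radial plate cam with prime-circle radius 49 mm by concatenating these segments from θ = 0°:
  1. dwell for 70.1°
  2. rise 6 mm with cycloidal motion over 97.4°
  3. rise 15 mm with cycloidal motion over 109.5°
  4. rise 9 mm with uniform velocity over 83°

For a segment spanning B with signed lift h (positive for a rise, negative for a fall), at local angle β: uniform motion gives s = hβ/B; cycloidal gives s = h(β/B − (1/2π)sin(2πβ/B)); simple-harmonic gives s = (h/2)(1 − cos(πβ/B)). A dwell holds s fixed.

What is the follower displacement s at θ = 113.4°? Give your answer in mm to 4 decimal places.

seg 1 [0°–70.1°] dwell: s stays 0.0000
seg 2 [70.1°–167.5°] cycloidal, h=6: θ=113.4° here. β=43.3, B=97.4. 6·(0.4446 − sin(2π·0.4446)/(2π)) = 2.3414 → s = 2.3414

2.3414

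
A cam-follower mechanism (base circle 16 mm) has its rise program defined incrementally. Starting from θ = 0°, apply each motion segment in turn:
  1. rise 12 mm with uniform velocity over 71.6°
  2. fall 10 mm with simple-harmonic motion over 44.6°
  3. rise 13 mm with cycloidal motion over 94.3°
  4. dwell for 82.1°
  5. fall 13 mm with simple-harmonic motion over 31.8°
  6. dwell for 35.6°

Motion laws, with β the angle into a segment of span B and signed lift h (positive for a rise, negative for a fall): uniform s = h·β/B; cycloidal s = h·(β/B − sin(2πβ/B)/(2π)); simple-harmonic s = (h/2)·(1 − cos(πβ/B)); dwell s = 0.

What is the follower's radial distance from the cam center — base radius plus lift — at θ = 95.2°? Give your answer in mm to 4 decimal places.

seg 1 [0°–71.6°] uniform, h=12: full span → s += 12 → s = 12.0000
seg 2 [71.6°–116.2°] simple-harmonic, h=-10: θ=95.2° here. β=23.6, B=44.6. -10/2·(1 − cos(π·0.5291)) = -5.4572 → s = 6.5428
radial distance = base radius + s = 16 + 6.5428 = 22.5428

22.5428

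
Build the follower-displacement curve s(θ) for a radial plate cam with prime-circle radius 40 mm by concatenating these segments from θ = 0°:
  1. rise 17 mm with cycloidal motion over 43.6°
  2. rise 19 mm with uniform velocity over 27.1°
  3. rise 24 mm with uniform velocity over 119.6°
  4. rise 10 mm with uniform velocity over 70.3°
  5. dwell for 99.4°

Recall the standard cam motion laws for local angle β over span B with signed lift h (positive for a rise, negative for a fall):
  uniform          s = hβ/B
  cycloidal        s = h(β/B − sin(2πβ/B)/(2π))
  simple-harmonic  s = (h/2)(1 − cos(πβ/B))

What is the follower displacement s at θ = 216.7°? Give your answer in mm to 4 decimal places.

seg 1 [0°–43.6°] cycloidal, h=17: full span → s += 17 → s = 17.0000
seg 2 [43.6°–70.7°] uniform, h=19: full span → s += 19 → s = 36.0000
seg 3 [70.7°–190.3°] uniform, h=24: full span → s += 24 → s = 60.0000
seg 4 [190.3°–260.6°] uniform, h=10: θ=216.7° here. β=26.4, B=70.3. 10·26.4/70.3 = 3.7553 → s = 63.7553

63.7553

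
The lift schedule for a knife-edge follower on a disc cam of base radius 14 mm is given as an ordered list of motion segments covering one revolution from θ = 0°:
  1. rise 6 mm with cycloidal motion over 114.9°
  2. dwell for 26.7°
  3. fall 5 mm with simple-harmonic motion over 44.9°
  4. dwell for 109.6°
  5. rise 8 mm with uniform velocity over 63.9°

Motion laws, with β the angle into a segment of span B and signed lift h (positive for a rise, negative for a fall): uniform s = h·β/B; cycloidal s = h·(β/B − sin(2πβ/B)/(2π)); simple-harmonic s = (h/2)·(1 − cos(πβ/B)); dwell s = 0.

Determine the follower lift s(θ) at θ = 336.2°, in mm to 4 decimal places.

seg 1 [0°–114.9°] cycloidal, h=6: full span → s += 6 → s = 6.0000
seg 2 [114.9°–141.6°] dwell: s stays 6.0000
seg 3 [141.6°–186.5°] simple-harmonic, h=-5: full span → s += -5 → s = 1.0000
seg 4 [186.5°–296.1°] dwell: s stays 1.0000
seg 5 [296.1°–360°] uniform, h=8: θ=336.2° here. β=40.1, B=63.9. 8·40.1/63.9 = 5.0203 → s = 6.0203

6.0203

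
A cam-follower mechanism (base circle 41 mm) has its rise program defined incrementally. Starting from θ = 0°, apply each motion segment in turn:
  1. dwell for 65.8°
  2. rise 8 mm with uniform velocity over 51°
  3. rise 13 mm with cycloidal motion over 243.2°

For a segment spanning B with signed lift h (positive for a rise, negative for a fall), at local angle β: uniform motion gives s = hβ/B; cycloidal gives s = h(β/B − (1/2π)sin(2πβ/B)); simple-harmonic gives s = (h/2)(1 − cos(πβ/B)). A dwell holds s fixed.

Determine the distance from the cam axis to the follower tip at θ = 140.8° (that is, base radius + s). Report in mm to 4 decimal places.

seg 1 [0°–65.8°] dwell: s stays 0.0000
seg 2 [65.8°–116.8°] uniform, h=8: full span → s += 8 → s = 8.0000
seg 3 [116.8°–360°] cycloidal, h=13: θ=140.8° here. β=24, B=243.2. 13·(0.0987 − sin(2π·0.0987)/(2π)) = 0.0806 → s = 8.0806
radial distance = base radius + s = 41 + 8.0806 = 49.0806

49.0806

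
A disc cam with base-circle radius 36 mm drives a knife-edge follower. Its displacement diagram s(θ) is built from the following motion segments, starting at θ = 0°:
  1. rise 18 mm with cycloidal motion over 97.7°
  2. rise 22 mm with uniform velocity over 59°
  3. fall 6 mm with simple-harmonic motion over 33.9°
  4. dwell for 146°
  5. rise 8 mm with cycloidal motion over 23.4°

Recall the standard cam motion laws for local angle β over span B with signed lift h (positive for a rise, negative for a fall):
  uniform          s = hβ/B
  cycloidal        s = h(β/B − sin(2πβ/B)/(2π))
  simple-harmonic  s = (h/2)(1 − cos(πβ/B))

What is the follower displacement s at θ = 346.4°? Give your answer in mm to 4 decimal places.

seg 1 [0°–97.7°] cycloidal, h=18: full span → s += 18 → s = 18.0000
seg 2 [97.7°–156.7°] uniform, h=22: full span → s += 22 → s = 40.0000
seg 3 [156.7°–190.6°] simple-harmonic, h=-6: full span → s += -6 → s = 34.0000
seg 4 [190.6°–336.6°] dwell: s stays 34.0000
seg 5 [336.6°–360°] cycloidal, h=8: θ=346.4° here. β=9.8, B=23.4. 8·(0.4188 − sin(2π·0.4188)/(2π)) = 2.7287 → s = 36.7287

36.7287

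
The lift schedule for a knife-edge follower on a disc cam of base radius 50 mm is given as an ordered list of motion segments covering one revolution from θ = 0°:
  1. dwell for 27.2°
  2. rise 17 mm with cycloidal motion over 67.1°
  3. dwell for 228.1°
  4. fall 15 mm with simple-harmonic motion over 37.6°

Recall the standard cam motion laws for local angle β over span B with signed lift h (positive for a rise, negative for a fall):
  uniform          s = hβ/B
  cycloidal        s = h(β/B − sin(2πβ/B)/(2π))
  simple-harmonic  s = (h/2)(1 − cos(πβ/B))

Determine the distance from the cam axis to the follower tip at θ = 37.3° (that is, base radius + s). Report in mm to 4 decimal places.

seg 1 [0°–27.2°] dwell: s stays 0.0000
seg 2 [27.2°–94.3°] cycloidal, h=17: θ=37.3° here. β=10.1, B=67.1. 17·(0.1505 − sin(2π·0.1505)/(2π)) = 0.3648 → s = 0.3648
radial distance = base radius + s = 50 + 0.3648 = 50.3648

50.3648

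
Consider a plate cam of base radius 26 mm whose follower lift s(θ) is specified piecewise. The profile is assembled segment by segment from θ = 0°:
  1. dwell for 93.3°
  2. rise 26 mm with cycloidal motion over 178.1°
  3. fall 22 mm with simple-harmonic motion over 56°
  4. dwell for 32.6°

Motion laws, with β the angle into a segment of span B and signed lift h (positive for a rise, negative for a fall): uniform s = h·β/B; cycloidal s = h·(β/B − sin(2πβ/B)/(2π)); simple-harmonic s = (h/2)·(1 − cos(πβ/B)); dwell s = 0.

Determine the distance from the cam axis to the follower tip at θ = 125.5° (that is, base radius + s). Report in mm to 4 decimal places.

seg 1 [0°–93.3°] dwell: s stays 0.0000
seg 2 [93.3°–271.4°] cycloidal, h=26: θ=125.5° here. β=32.2, B=178.1. 26·(0.1808 − sin(2π·0.1808)/(2π)) = 0.9478 → s = 0.9478
radial distance = base radius + s = 26 + 0.9478 = 26.9478

26.9478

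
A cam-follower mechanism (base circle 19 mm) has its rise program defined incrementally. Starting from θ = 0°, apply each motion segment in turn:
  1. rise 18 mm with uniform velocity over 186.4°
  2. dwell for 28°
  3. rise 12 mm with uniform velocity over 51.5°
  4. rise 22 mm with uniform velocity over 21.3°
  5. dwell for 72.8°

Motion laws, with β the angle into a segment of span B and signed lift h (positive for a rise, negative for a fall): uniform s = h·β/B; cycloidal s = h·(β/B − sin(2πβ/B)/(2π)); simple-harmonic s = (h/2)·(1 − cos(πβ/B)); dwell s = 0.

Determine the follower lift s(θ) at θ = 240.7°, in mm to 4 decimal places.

seg 1 [0°–186.4°] uniform, h=18: full span → s += 18 → s = 18.0000
seg 2 [186.4°–214.4°] dwell: s stays 18.0000
seg 3 [214.4°–265.9°] uniform, h=12: θ=240.7° here. β=26.3, B=51.5. 12·26.3/51.5 = 6.1282 → s = 24.1282

24.1282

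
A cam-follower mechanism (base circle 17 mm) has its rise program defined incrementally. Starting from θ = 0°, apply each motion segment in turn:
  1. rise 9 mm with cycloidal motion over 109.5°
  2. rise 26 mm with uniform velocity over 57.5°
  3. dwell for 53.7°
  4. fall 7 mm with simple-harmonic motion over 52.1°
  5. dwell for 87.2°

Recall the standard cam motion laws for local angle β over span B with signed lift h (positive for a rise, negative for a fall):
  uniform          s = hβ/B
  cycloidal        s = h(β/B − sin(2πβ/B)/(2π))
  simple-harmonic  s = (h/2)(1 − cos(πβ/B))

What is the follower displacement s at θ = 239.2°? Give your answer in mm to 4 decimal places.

seg 1 [0°–109.5°] cycloidal, h=9: full span → s += 9 → s = 9.0000
seg 2 [109.5°–167°] uniform, h=26: full span → s += 26 → s = 35.0000
seg 3 [167°–220.7°] dwell: s stays 35.0000
seg 4 [220.7°–272.8°] simple-harmonic, h=-7: θ=239.2° here. β=18.5, B=52.1. -7/2·(1 − cos(π·0.3551)) = -1.9611 → s = 33.0389

33.0389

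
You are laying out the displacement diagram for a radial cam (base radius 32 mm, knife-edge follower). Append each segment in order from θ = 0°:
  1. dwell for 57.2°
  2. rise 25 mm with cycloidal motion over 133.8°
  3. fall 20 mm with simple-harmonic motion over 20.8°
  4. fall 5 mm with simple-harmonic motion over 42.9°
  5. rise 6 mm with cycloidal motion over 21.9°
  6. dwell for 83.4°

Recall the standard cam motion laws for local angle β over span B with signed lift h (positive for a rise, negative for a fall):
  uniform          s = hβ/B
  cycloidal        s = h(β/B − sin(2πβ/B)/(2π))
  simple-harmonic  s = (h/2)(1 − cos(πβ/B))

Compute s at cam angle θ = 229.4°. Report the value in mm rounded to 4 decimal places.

seg 1 [0°–57.2°] dwell: s stays 0.0000
seg 2 [57.2°–191°] cycloidal, h=25: full span → s += 25 → s = 25.0000
seg 3 [191°–211.8°] simple-harmonic, h=-20: full span → s += -20 → s = 5.0000
seg 4 [211.8°–254.7°] simple-harmonic, h=-5: θ=229.4° here. β=17.6, B=42.9. -5/2·(1 − cos(π·0.4103)) = -1.8045 → s = 3.1955

3.1955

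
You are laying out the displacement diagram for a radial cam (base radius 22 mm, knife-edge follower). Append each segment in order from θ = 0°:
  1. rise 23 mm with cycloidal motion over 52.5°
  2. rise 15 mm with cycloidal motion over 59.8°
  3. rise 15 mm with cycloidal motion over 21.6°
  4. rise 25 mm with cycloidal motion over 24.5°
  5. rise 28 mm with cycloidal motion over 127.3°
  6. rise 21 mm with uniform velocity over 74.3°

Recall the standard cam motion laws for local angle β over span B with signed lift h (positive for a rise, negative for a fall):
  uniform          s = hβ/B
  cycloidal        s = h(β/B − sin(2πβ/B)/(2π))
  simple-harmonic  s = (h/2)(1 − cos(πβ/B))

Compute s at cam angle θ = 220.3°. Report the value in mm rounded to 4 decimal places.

seg 1 [0°–52.5°] cycloidal, h=23: full span → s += 23 → s = 23.0000
seg 2 [52.5°–112.3°] cycloidal, h=15: full span → s += 15 → s = 38.0000
seg 3 [112.3°–133.9°] cycloidal, h=15: full span → s += 15 → s = 53.0000
seg 4 [133.9°–158.4°] cycloidal, h=25: full span → s += 25 → s = 78.0000
seg 5 [158.4°–285.7°] cycloidal, h=28: θ=220.3° here. β=61.9, B=127.3. 28·(0.4863 − sin(2π·0.4863)/(2π)) = 13.2306 → s = 91.2306

91.2306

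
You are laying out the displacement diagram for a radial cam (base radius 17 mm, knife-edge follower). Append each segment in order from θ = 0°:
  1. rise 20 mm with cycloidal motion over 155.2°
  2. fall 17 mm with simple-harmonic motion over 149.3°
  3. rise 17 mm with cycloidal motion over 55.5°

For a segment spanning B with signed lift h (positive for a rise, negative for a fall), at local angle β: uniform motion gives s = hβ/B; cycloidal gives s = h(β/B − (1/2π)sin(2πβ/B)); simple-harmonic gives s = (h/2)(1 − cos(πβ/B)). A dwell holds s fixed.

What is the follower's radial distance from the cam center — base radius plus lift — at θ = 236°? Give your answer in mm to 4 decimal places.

seg 1 [0°–155.2°] cycloidal, h=20: full span → s += 20 → s = 20.0000
seg 2 [155.2°–304.5°] simple-harmonic, h=-17: θ=236° here. β=80.8, B=149.3. -17/2·(1 − cos(π·0.5412)) = -9.5969 → s = 10.4031
radial distance = base radius + s = 17 + 10.4031 = 27.4031

27.4031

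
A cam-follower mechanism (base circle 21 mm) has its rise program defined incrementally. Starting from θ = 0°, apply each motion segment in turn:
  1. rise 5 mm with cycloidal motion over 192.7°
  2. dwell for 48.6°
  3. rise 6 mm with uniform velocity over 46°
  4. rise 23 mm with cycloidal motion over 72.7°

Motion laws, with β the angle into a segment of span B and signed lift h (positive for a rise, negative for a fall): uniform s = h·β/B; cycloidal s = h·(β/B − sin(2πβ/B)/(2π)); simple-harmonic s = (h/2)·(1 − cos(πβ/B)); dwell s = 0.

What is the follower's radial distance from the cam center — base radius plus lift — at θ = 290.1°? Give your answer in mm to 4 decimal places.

seg 1 [0°–192.7°] cycloidal, h=5: full span → s += 5 → s = 5.0000
seg 2 [192.7°–241.3°] dwell: s stays 5.0000
seg 3 [241.3°–287.3°] uniform, h=6: full span → s += 6 → s = 11.0000
seg 4 [287.3°–360°] cycloidal, h=23: θ=290.1° here. β=2.8, B=72.7. 23·(0.0385 − sin(2π·0.0385)/(2π)) = 0.0086 → s = 11.0086
radial distance = base radius + s = 21 + 11.0086 = 32.0086

32.0086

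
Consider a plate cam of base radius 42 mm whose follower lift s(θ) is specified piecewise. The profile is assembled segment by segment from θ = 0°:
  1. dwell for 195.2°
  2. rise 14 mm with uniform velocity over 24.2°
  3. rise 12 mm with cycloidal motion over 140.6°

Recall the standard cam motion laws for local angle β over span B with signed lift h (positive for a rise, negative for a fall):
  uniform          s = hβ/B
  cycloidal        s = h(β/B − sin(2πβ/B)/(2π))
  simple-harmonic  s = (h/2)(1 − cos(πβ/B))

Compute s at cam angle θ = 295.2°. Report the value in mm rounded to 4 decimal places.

seg 1 [0°–195.2°] dwell: s stays 0.0000
seg 2 [195.2°–219.4°] uniform, h=14: full span → s += 14 → s = 14.0000
seg 3 [219.4°–360°] cycloidal, h=12: θ=295.2° here. β=75.8, B=140.6. 12·(0.5391 − sin(2π·0.5391)/(2π)) = 6.9341 → s = 20.9341

20.9341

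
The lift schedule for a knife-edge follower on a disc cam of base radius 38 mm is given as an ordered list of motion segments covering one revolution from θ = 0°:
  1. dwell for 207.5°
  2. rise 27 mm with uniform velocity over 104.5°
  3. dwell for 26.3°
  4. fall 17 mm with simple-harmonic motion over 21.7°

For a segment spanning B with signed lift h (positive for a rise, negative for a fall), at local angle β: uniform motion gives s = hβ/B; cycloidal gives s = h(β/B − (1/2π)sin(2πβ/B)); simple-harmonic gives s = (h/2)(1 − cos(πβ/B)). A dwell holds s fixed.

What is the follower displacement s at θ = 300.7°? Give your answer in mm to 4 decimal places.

seg 1 [0°–207.5°] dwell: s stays 0.0000
seg 2 [207.5°–312°] uniform, h=27: θ=300.7° here. β=93.2, B=104.5. 27·93.2/104.5 = 24.0804 → s = 24.0804

24.0804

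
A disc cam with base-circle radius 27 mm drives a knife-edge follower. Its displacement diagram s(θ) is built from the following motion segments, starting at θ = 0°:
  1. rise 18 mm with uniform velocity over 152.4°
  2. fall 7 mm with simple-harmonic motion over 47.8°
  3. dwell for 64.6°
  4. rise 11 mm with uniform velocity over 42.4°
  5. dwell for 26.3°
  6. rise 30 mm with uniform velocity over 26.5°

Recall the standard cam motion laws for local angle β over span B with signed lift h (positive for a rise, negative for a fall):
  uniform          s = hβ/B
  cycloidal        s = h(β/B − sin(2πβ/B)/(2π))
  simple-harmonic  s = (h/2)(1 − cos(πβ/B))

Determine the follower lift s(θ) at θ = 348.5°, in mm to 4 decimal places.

seg 1 [0°–152.4°] uniform, h=18: full span → s += 18 → s = 18.0000
seg 2 [152.4°–200.2°] simple-harmonic, h=-7: full span → s += -7 → s = 11.0000
seg 3 [200.2°–264.8°] dwell: s stays 11.0000
seg 4 [264.8°–307.2°] uniform, h=11: full span → s += 11 → s = 22.0000
seg 5 [307.2°–333.5°] dwell: s stays 22.0000
seg 6 [333.5°–360°] uniform, h=30: θ=348.5° here. β=15, B=26.5. 30·15/26.5 = 16.9811 → s = 38.9811

38.9811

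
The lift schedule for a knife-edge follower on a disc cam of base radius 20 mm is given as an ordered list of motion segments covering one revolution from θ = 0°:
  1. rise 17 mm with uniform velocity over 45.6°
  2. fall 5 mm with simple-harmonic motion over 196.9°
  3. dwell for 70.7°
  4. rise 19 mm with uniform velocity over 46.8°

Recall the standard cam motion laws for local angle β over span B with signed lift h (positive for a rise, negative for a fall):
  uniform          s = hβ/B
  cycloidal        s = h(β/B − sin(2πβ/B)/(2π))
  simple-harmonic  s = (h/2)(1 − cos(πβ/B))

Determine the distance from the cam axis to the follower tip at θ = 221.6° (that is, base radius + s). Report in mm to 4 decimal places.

seg 1 [0°–45.6°] uniform, h=17: full span → s += 17 → s = 17.0000
seg 2 [45.6°–242.5°] simple-harmonic, h=-5: θ=221.6° here. β=176, B=196.9. -5/2·(1 − cos(π·0.8939)) = -4.8623 → s = 12.1377
radial distance = base radius + s = 20 + 12.1377 = 32.1377

32.1377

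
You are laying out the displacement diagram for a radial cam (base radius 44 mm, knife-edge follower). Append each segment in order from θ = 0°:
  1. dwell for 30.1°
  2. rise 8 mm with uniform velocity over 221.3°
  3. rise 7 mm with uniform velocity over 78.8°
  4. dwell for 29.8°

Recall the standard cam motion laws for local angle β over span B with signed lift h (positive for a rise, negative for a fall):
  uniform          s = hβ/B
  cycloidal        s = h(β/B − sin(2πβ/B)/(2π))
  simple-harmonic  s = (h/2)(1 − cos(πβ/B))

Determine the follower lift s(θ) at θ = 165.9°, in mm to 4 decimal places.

seg 1 [0°–30.1°] dwell: s stays 0.0000
seg 2 [30.1°–251.4°] uniform, h=8: θ=165.9° here. β=135.8, B=221.3. 8·135.8/221.3 = 4.9092 → s = 4.9092

4.9092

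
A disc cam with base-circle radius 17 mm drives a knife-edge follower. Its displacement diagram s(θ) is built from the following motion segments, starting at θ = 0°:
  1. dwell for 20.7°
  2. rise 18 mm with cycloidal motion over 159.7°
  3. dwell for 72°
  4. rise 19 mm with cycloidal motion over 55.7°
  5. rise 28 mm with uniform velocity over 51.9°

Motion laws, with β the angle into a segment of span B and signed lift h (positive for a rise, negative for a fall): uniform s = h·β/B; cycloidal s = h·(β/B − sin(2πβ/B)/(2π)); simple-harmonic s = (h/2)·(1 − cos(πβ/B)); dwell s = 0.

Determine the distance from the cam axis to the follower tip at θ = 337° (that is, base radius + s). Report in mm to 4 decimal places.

seg 1 [0°–20.7°] dwell: s stays 0.0000
seg 2 [20.7°–180.4°] cycloidal, h=18: full span → s += 18 → s = 18.0000
seg 3 [180.4°–252.4°] dwell: s stays 18.0000
seg 4 [252.4°–308.1°] cycloidal, h=19: full span → s += 19 → s = 37.0000
seg 5 [308.1°–360°] uniform, h=28: θ=337° here. β=28.9, B=51.9. 28·28.9/51.9 = 15.5915 → s = 52.5915
radial distance = base radius + s = 17 + 52.5915 = 69.5915

69.5915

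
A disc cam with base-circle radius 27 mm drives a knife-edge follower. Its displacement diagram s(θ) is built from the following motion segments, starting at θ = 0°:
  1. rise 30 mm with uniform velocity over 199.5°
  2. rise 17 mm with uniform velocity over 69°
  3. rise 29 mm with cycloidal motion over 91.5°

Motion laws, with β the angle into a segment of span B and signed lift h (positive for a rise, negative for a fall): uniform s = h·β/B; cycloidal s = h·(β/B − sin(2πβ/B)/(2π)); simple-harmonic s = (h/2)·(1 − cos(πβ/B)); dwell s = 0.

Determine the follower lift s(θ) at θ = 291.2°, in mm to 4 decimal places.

seg 1 [0°–199.5°] uniform, h=30: full span → s += 30 → s = 30.0000
seg 2 [199.5°–268.5°] uniform, h=17: full span → s += 17 → s = 47.0000
seg 3 [268.5°–360°] cycloidal, h=29: θ=291.2° here. β=22.7, B=91.5. 29·(0.2481 − sin(2π·0.2481)/(2π)) = 2.5794 → s = 49.5794

49.5794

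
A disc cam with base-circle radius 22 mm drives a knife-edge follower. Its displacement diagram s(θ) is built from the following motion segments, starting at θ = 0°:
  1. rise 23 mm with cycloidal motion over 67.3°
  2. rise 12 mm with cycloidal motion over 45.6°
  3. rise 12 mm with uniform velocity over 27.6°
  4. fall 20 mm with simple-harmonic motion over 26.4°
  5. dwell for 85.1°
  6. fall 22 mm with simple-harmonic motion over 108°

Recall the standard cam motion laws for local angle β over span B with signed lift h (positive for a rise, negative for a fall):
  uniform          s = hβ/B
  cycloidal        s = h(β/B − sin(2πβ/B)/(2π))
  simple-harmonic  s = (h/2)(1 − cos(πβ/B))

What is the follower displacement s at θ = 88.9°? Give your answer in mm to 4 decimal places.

seg 1 [0°–67.3°] cycloidal, h=23: full span → s += 23 → s = 23.0000
seg 2 [67.3°–112.9°] cycloidal, h=12: θ=88.9° here. β=21.6, B=45.6. 12·(0.4737 − sin(2π·0.4737)/(2π)) = 5.3699 → s = 28.3699

28.3699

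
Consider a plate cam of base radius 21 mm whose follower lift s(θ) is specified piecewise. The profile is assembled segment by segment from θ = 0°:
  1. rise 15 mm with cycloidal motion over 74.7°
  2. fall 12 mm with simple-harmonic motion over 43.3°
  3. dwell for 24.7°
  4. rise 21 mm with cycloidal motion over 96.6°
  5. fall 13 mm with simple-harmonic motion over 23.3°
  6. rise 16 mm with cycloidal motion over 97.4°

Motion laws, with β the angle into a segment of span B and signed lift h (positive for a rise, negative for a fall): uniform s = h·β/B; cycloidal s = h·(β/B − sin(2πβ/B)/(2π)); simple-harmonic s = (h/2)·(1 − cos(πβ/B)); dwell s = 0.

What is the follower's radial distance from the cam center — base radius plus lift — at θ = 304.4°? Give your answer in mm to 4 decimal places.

seg 1 [0°–74.7°] cycloidal, h=15: full span → s += 15 → s = 15.0000
seg 2 [74.7°–118°] simple-harmonic, h=-12: full span → s += -12 → s = 3.0000
seg 3 [118°–142.7°] dwell: s stays 3.0000
seg 4 [142.7°–239.3°] cycloidal, h=21: full span → s += 21 → s = 24.0000
seg 5 [239.3°–262.6°] simple-harmonic, h=-13: full span → s += -13 → s = 11.0000
seg 6 [262.6°–360°] cycloidal, h=16: θ=304.4° here. β=41.8, B=97.4. 16·(0.4292 − sin(2π·0.4292)/(2π)) = 5.7701 → s = 16.7701
radial distance = base radius + s = 21 + 16.7701 = 37.7701

37.7701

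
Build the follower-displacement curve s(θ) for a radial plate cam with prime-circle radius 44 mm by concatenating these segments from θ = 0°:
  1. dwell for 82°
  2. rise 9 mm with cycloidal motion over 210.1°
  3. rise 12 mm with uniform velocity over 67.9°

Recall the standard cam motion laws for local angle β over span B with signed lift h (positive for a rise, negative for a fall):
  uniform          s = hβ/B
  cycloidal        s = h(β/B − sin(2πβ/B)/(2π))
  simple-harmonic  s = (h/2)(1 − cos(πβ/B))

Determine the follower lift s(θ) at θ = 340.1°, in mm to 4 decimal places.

seg 1 [0°–82°] dwell: s stays 0.0000
seg 2 [82°–292.1°] cycloidal, h=9: full span → s += 9 → s = 9.0000
seg 3 [292.1°–360°] uniform, h=12: θ=340.1° here. β=48, B=67.9. 12·48/67.9 = 8.4831 → s = 17.4831

17.4831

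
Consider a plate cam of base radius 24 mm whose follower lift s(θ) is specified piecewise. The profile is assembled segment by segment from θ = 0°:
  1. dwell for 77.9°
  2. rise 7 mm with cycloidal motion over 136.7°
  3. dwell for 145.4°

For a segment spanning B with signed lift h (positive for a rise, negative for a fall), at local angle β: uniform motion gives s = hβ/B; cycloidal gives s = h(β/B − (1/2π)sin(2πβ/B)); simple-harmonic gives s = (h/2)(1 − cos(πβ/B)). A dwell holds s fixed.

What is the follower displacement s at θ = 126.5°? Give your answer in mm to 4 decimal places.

seg 1 [0°–77.9°] dwell: s stays 0.0000
seg 2 [77.9°–214.6°] cycloidal, h=7: θ=126.5° here. β=48.6, B=136.7. 7·(0.3555 − sin(2π·0.3555)/(2π)) = 1.6106 → s = 1.6106

1.6106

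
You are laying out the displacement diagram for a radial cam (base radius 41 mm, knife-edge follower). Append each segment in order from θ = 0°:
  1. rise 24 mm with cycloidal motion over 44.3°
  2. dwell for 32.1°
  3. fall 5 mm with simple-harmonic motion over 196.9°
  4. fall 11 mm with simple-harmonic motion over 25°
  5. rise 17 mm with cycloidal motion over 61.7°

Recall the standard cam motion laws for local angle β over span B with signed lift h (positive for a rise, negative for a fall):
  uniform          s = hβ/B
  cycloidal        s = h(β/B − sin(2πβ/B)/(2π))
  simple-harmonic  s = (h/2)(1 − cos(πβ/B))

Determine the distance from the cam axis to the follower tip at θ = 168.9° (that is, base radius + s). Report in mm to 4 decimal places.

seg 1 [0°–44.3°] cycloidal, h=24: full span → s += 24 → s = 24.0000
seg 2 [44.3°–76.4°] dwell: s stays 24.0000
seg 3 [76.4°–273.3°] simple-harmonic, h=-5: θ=168.9° here. β=92.5, B=196.9. -5/2·(1 − cos(π·0.4698)) = -2.2630 → s = 21.7370
radial distance = base radius + s = 41 + 21.7370 = 62.7370

62.7370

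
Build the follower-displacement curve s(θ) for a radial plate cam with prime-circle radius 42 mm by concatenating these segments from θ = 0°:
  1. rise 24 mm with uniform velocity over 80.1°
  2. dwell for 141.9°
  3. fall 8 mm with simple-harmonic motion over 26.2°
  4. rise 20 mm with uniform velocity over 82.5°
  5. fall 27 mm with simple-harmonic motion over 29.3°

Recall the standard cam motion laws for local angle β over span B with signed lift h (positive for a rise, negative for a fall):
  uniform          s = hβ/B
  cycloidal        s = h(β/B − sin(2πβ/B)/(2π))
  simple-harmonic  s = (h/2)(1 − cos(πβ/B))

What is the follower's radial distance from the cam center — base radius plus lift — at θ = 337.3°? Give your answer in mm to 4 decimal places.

seg 1 [0°–80.1°] uniform, h=24: full span → s += 24 → s = 24.0000
seg 2 [80.1°–222°] dwell: s stays 24.0000
seg 3 [222°–248.2°] simple-harmonic, h=-8: full span → s += -8 → s = 16.0000
seg 4 [248.2°–330.7°] uniform, h=20: full span → s += 20 → s = 36.0000
seg 5 [330.7°–360°] simple-harmonic, h=-27: θ=337.3° here. β=6.6, B=29.3. -27/2·(1 − cos(π·0.2253)) = -3.2416 → s = 32.7584
radial distance = base radius + s = 42 + 32.7584 = 74.7584

74.7584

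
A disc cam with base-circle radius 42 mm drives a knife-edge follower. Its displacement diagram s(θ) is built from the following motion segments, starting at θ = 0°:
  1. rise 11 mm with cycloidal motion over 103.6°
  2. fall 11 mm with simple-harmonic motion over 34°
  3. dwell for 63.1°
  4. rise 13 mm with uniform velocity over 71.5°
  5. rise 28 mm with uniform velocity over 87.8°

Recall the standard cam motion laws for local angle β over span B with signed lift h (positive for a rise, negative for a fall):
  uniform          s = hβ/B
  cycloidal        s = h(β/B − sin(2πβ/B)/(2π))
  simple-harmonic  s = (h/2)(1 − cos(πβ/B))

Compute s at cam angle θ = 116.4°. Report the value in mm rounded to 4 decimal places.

seg 1 [0°–103.6°] cycloidal, h=11: full span → s += 11 → s = 11.0000
seg 2 [103.6°–137.6°] simple-harmonic, h=-11: θ=116.4° here. β=12.8, B=34. -11/2·(1 − cos(π·0.3765)) = -3.4187 → s = 7.5813

7.5813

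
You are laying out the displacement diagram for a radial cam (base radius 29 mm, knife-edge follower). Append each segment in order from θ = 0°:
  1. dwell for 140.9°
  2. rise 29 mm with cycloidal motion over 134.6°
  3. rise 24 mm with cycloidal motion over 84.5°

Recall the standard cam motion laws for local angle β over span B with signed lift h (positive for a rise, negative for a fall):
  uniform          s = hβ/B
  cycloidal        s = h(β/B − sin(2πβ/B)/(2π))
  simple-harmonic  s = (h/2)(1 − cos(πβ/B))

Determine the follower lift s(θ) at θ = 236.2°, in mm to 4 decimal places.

seg 1 [0°–140.9°] dwell: s stays 0.0000
seg 2 [140.9°–275.5°] cycloidal, h=29: θ=236.2° here. β=95.3, B=134.6. 29·(0.7080 − sin(2π·0.7080)/(2π)) = 24.9886 → s = 24.9886

24.9886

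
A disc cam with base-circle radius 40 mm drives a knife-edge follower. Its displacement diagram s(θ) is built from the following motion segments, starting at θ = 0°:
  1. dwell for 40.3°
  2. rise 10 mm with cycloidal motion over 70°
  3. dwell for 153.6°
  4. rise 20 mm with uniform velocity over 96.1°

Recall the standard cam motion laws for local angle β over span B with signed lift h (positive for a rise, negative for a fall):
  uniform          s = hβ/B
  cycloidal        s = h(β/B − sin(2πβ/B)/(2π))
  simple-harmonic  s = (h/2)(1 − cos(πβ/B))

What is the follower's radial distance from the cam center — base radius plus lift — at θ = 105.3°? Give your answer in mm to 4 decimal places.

seg 1 [0°–40.3°] dwell: s stays 0.0000
seg 2 [40.3°–110.3°] cycloidal, h=10: θ=105.3° here. β=65, B=70. 10·(0.9286 − sin(2π·0.9286)/(2π)) = 9.9763 → s = 9.9763
radial distance = base radius + s = 40 + 9.9763 = 49.9763

49.9763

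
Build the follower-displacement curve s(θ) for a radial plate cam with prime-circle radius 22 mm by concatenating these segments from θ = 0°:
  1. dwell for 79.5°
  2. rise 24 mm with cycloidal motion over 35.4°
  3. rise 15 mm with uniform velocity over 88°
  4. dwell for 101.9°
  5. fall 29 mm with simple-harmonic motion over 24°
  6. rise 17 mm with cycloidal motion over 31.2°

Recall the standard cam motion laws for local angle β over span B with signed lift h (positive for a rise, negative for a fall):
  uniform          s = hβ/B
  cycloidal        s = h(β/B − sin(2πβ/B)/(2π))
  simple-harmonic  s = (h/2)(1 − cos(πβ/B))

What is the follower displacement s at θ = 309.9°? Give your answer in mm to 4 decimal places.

seg 1 [0°–79.5°] dwell: s stays 0.0000
seg 2 [79.5°–114.9°] cycloidal, h=24: full span → s += 24 → s = 24.0000
seg 3 [114.9°–202.9°] uniform, h=15: full span → s += 15 → s = 39.0000
seg 4 [202.9°–304.8°] dwell: s stays 39.0000
seg 5 [304.8°–328.8°] simple-harmonic, h=-29: θ=309.9° here. β=5.1, B=24. -29/2·(1 − cos(π·0.2125)) = -3.1129 → s = 35.8871

35.8871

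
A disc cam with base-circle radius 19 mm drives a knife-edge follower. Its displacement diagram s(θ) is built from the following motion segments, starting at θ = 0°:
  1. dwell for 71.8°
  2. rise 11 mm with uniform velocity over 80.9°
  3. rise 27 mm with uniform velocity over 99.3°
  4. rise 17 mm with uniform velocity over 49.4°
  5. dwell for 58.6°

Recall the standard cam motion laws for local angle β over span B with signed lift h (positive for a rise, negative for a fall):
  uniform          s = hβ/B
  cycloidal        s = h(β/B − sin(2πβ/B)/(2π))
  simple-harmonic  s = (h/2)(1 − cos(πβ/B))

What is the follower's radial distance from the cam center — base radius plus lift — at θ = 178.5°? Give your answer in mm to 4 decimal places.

seg 1 [0°–71.8°] dwell: s stays 0.0000
seg 2 [71.8°–152.7°] uniform, h=11: full span → s += 11 → s = 11.0000
seg 3 [152.7°–252°] uniform, h=27: θ=178.5° here. β=25.8, B=99.3. 27·25.8/99.3 = 7.0151 → s = 18.0151
radial distance = base radius + s = 19 + 18.0151 = 37.0151

37.0151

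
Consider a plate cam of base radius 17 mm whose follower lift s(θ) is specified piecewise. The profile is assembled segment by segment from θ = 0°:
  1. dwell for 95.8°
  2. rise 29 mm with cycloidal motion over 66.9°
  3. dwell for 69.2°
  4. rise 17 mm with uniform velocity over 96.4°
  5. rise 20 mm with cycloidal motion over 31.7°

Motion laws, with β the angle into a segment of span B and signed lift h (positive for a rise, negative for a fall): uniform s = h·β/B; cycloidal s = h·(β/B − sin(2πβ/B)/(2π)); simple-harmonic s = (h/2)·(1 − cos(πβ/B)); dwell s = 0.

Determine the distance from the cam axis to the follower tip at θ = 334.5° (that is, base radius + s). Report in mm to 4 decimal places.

seg 1 [0°–95.8°] dwell: s stays 0.0000
seg 2 [95.8°–162.7°] cycloidal, h=29: full span → s += 29 → s = 29.0000
seg 3 [162.7°–231.9°] dwell: s stays 29.0000
seg 4 [231.9°–328.3°] uniform, h=17: full span → s += 17 → s = 46.0000
seg 5 [328.3°–360°] cycloidal, h=20: θ=334.5° here. β=6.2, B=31.7. 20·(0.1956 − sin(2π·0.1956)/(2π)) = 0.9128 → s = 46.9128
radial distance = base radius + s = 17 + 46.9128 = 63.9128

63.9128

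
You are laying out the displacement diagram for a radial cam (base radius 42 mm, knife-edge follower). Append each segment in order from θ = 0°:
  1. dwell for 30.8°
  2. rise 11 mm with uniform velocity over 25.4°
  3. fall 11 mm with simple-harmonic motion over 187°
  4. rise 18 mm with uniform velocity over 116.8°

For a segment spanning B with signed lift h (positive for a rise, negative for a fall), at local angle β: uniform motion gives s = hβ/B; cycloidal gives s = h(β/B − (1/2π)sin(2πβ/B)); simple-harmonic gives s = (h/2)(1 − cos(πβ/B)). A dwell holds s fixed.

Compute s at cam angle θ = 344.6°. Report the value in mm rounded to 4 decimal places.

seg 1 [0°–30.8°] dwell: s stays 0.0000
seg 2 [30.8°–56.2°] uniform, h=11: full span → s += 11 → s = 11.0000
seg 3 [56.2°–243.2°] simple-harmonic, h=-11: full span → s += -11 → s = 0.0000
seg 4 [243.2°–360°] uniform, h=18: θ=344.6° here. β=101.4, B=116.8. 18·101.4/116.8 = 15.6267 → s = 15.6267

15.6267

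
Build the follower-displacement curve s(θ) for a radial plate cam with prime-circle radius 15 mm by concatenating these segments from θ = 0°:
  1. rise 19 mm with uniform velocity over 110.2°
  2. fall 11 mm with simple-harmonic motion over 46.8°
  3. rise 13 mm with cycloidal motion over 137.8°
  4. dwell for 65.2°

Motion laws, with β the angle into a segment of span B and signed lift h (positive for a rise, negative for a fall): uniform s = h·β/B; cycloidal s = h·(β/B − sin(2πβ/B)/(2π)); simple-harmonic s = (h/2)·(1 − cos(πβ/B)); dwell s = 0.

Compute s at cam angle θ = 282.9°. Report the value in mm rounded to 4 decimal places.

seg 1 [0°–110.2°] uniform, h=19: full span → s += 19 → s = 19.0000
seg 2 [110.2°–157°] simple-harmonic, h=-11: full span → s += -11 → s = 8.0000
seg 3 [157°–294.8°] cycloidal, h=13: θ=282.9° here. β=125.9, B=137.8. 13·(0.9136 − sin(2π·0.9136)/(2π)) = 12.9457 → s = 20.9457

20.9457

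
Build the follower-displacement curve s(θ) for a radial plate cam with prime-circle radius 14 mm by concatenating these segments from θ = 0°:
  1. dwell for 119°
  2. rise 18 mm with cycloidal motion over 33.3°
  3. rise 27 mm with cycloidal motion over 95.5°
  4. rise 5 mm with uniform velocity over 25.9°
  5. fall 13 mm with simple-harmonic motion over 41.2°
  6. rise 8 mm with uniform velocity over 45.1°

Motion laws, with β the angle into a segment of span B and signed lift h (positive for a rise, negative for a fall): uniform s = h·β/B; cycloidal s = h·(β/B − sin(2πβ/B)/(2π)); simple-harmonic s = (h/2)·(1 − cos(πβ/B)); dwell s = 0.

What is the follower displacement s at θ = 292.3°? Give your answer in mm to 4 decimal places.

seg 1 [0°–119°] dwell: s stays 0.0000
seg 2 [119°–152.3°] cycloidal, h=18: full span → s += 18 → s = 18.0000
seg 3 [152.3°–247.8°] cycloidal, h=27: full span → s += 27 → s = 45.0000
seg 4 [247.8°–273.7°] uniform, h=5: full span → s += 5 → s = 50.0000
seg 5 [273.7°–314.9°] simple-harmonic, h=-13: θ=292.3° here. β=18.6, B=41.2. -13/2·(1 − cos(π·0.4515)) = -5.5126 → s = 44.4874

44.4874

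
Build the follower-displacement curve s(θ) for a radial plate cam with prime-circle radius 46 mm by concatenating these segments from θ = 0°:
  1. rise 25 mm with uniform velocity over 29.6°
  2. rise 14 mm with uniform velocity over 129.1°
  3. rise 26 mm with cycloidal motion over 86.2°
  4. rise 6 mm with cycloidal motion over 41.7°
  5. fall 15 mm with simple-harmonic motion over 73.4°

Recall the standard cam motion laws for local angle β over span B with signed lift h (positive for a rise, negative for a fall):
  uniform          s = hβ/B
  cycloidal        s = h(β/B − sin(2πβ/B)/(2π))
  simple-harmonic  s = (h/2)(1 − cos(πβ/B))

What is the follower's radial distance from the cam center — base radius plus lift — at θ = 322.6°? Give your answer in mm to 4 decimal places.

seg 1 [0°–29.6°] uniform, h=25: full span → s += 25 → s = 25.0000
seg 2 [29.6°–158.7°] uniform, h=14: full span → s += 14 → s = 39.0000
seg 3 [158.7°–244.9°] cycloidal, h=26: full span → s += 26 → s = 65.0000
seg 4 [244.9°–286.6°] cycloidal, h=6: full span → s += 6 → s = 71.0000
seg 5 [286.6°–360°] simple-harmonic, h=-15: θ=322.6° here. β=36, B=73.4. -15/2·(1 − cos(π·0.4905)) = -7.2753 → s = 63.7247
radial distance = base radius + s = 46 + 63.7247 = 109.7247

109.7247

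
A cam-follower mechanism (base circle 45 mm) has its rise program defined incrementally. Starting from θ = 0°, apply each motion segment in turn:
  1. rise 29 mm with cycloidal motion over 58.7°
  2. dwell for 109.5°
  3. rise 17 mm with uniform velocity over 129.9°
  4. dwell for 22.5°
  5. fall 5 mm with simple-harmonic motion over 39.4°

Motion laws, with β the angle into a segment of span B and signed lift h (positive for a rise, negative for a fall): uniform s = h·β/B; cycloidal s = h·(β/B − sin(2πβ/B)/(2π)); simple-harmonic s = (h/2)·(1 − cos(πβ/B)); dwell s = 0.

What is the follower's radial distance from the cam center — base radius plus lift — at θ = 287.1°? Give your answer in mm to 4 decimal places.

seg 1 [0°–58.7°] cycloidal, h=29: full span → s += 29 → s = 29.0000
seg 2 [58.7°–168.2°] dwell: s stays 29.0000
seg 3 [168.2°–298.1°] uniform, h=17: θ=287.1° here. β=118.9, B=129.9. 17·118.9/129.9 = 15.5604 → s = 44.5604
radial distance = base radius + s = 45 + 44.5604 = 89.5604

89.5604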